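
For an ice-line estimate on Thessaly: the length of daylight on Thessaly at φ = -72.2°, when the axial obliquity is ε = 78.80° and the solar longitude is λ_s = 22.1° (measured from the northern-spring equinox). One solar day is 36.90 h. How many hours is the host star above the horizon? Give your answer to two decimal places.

0.00 h

Solar declination: sin δ = sin ε · sin λ_s = sin 78.80° × sin 22.1° = 0.36906, so δ = +21.658°.
cos H₀ = −tan φ · tan δ = 1.2368 ≥ 1, so the host star never rises (polar night) and H₀ = 0.
Daylight = 2H₀/(2π) × 36.90 h = (0.0000/π) × 36.90 = 0.00 h.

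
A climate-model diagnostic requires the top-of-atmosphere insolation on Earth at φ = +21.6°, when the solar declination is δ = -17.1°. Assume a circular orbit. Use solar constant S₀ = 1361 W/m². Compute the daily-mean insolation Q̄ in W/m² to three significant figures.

cos H₀ = −tan(+21.6°) tan(-17.100°) = 0.1218, H₀ = 1.4487 rad.
Bracket: H₀ sin φ sin δ + cos φ cos δ sin H₀ = 1.4487×0.36812×-0.29404 + 0.92978×0.95579×0.99255 = -0.156810 + 0.882054 = 0.725244.
Q̄ = (S₀/π) × [bracket] = (1361/π) × 0.725244 = 314.2 W/m².

Q̄ ≈ 314 W/m²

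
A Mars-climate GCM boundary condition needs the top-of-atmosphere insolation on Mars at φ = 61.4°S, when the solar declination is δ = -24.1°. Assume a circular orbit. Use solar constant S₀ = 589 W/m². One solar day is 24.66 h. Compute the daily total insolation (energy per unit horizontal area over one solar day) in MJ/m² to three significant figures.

19.3 MJ/m²

cos H₀ = −tan(-61.4°) tan(-24.100°) = -0.8204, H₀ = 2.5330 rad.
Bracket: H₀ sin φ sin δ + cos φ cos δ sin H₀ = 2.5330×-0.87798×-0.40833 + 0.47869×0.91283×0.57172 = 0.908095 + 0.249820 = 1.157915.
Q̄ = (S₀/π) × [bracket] = (589/π) × 1.157915 = 217.09 W/m².
Daily total = Q̄ × 24.66 h × 3600 s/h = 217.09 × 24.66 × 3600 / 10⁶ = 19.27 MJ/m².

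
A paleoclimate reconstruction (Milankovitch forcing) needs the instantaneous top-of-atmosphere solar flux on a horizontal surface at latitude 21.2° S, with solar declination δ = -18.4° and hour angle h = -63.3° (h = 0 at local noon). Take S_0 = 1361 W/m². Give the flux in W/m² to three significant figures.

cos θ_z = sin ϕ sin δ + cos ϕ cos δ cos h = 0.114146 + 0.397494 = 0.511640.
Flux = S_0 · cos θ_z = 1361 × 0.511640 = 696.3 W/m².

696 W/m²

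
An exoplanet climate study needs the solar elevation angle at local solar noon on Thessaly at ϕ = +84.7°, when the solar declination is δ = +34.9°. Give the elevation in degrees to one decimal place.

At local noon the hour angle is zero, so the zenith angle equals |ϕ − δ| = |+84.7° − (+34.900°)| = 49.800°.
Elevation = 90° − 49.800° = 40.2°.

40.2°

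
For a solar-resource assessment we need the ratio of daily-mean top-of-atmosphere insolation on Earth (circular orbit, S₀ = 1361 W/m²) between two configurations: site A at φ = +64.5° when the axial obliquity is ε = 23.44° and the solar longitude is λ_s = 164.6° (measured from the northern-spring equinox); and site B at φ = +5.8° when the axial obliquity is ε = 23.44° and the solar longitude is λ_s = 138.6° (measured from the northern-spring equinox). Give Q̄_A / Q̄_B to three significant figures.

Q̄_A / Q̄_B ≈ 0.587

— Configuration A (φ=+64.5°):
Solar declination: sin δ = sin ε · sin λ_s = sin 23.44° × sin 164.6° = 0.10564, so δ = +6.064°.
cos H₀ = −tan(+64.5°) tan(+6.064°) = -0.2227, H₀ = 1.7954 rad.
Bracket: H₀ sin φ sin δ + cos φ cos δ sin H₀ = 1.7954×0.90259×0.10564 + 0.43051×0.99440×0.97488 = 0.171191 + 0.417345 = 0.588536.
Q̄ = (S₀/π) × [bracket] = (1361/π) × 0.588536 = 254.97 W/m².
— Configuration B (φ=+5.8°):
Solar declination: sin δ = sin ε · sin λ_s = sin 23.44° × sin 138.6° = 0.26306, so δ = +15.252°.
cos H₀ = −tan(+5.8°) tan(+15.252°) = -0.0277, H₀ = 1.5985 rad.
Bracket: H₀ sin φ sin δ + cos φ cos δ sin H₀ = 1.5985×0.10106×0.26306 + 0.99488×0.96478×0.99962 = 0.042496 + 0.959476 = 1.001972.
Q̄ = (S₀/π) × [bracket] = (1361/π) × 1.001972 = 434.07 W/m².
Ratio Q̄_A / Q̄_B = 254.97 / 434.07 = 0.5874.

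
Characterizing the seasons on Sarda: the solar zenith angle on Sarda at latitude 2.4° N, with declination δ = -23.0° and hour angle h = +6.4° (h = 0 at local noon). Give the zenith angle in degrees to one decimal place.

θ_z = 26.2°

cos θ_z = sin φ sin δ + cos φ cos δ cos h = -0.016362 + 0.913966 = 0.897604.
θ_z = arccos(0.897604) = 26.2°.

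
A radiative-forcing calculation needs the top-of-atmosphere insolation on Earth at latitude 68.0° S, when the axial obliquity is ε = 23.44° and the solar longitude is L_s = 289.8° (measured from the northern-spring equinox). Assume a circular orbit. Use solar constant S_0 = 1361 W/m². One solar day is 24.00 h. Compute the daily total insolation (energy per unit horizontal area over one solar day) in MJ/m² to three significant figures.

40.8 MJ/m²

Solar declination: sin δ = sin ε · sin L_s = sin 23.44° × sin 289.8° = -0.37427, so δ = -21.979°.
cos h₀ = −tan(-68.0°) tan(-21.979°) = -0.9990, h₀ = 3.0960 rad.
Bracket: h₀ sin ϕ sin δ + cos ϕ cos δ sin h₀ = 3.0960×-0.92718×-0.37427 + 0.37461×0.92732×0.04560 = 1.074360 + 0.015841 = 1.090201.
Q̄ = (S_0/π) × [bracket] = (1361/π) × 1.090201 = 472.30 W/m².
Daily total = Q̄ × 24.00 h × 3600 s/h = 472.30 × 24.00 × 3600 / 10⁶ = 40.81 MJ/m².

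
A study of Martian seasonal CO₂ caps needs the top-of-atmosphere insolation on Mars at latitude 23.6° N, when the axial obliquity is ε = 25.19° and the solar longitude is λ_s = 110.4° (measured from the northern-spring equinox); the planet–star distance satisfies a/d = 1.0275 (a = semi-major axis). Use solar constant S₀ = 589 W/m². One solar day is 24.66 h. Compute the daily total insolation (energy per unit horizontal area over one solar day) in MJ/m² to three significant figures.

Solar declination: sin δ = sin ε · sin λ_s = sin 25.19° × sin 110.4° = 0.39893, so δ = +23.511°.
cos H₀ = −tan(+23.6°) tan(+23.511°) = -0.1901, H₀ = 1.7620 rad.
Bracket: H₀ sin φ sin δ + cos φ cos δ sin H₀ = 1.7620×0.40035×0.39893 + 0.91636×0.91698×0.98177 = 0.281412 + 0.824965 = 1.106377.
Inverse-square distance factor (a/d)² = 1.0275² = 1.055756.
Q̄ = (S₀/π) × 1.055756 × [bracket] = (589/π) × 1.055756 × 1.106377 = 218.99 W/m².
Daily total = Q̄ × 24.66 h × 3600 s/h = 218.99 × 24.66 × 3600 / 10⁶ = 19.44 MJ/m².

19.4 MJ/m²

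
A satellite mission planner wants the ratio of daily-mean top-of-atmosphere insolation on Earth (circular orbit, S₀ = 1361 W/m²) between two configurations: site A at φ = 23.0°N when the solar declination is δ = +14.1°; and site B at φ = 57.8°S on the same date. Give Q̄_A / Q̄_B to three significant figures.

— Configuration A (φ=+23.0°):
cos H₀ = −tan(+23.0°) tan(+14.100°) = -0.1066, H₀ = 1.6776 rad.
Bracket: H₀ sin φ sin δ + cos φ cos δ sin H₀ = 1.6776×0.39073×0.24362 + 0.92050×0.96987×0.99430 = 0.159690 + 0.887677 = 1.047367.
Q̄ = (S₀/π) × [bracket] = (1361/π) × 1.047367 = 453.74 W/m².
— Configuration B (φ=-57.8°):
cos H₀ = −tan(-57.8°) tan(+14.100°) = 0.3989, H₀ = 1.1605 rad.
Bracket: H₀ sin φ sin δ + cos φ cos δ sin H₀ = 1.1605×-0.84619×0.24362 + 0.53288×0.96987×0.91701 = -0.239236 + 0.473933 = 0.234697.
Q̄ = (S₀/π) × [bracket] = (1361/π) × 0.234697 = 101.68 W/m².
Ratio Q̄_A / Q̄_B = 453.74 / 101.68 = 4.462.

Q̄_A / Q̄_B ≈ 4.46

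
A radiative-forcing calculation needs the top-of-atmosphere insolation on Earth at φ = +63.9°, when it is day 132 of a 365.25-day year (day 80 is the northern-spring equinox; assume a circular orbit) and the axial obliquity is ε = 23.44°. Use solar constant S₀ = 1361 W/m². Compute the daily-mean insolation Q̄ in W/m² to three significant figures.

Solar longitude: λ_s = 360° × (132 − 80)/365.25 = 51.253°.
sin δ = sin 23.44° × sin 51.253° = 0.31024, so δ = +18.074°.
cos H₀ = −tan(+63.9°) tan(+18.074°) = -0.6661, H₀ = 2.2998 rad.
Bracket: H₀ sin φ sin δ + cos φ cos δ sin H₀ = 2.2998×0.89803×0.31024 + 0.43994×0.95066×0.74582 = 0.640735 + 0.311927 = 0.952662.
Q̄ = (S₀/π) × [bracket] = (1361/π) × 0.952662 = 412.7 W/m².

Q̄ ≈ 413 W/m²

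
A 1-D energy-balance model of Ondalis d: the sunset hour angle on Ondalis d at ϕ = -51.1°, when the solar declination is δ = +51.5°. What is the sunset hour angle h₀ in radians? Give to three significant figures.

h₀ = 0.00 rad

cos h₀ = −tan ϕ · tan δ = 1.5580 ≥ 1, so the host star never rises (polar night) and h₀ = 0.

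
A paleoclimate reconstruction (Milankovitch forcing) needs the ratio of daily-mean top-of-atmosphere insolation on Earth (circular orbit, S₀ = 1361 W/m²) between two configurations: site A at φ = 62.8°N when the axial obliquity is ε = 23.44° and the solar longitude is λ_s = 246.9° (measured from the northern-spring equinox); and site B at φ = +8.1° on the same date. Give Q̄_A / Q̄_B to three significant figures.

Q̄_A / Q̄_B ≈ 0.0549

— Configuration A (φ=+62.8°):
Solar declination: sin δ = sin ε · sin λ_s = sin 23.44° × sin 246.9° = -0.36589, so δ = -21.463°.
cos H₀ = −tan(+62.8°) tan(-21.463°) = 0.7650, H₀ = 0.6998 rad.
Bracket: H₀ sin φ sin δ + cos φ cos δ sin H₀ = 0.6998×0.88942×-0.36589 + 0.45710×0.93066×0.64403 = -0.227736 + 0.273973 = 0.046237.
Q̄ = (S₀/π) × [bracket] = (1361/π) × 0.046237 = 20.031 W/m².
— Configuration B (φ=+8.1°):
cos H₀ = −tan(+8.1°) tan(-21.463°) = 0.0560, H₀ = 1.5148 rad.
Bracket: H₀ sin φ sin δ + cos φ cos δ sin H₀ = 1.5148×0.14090×-0.36589 + 0.99002×0.93066×0.99843 = -0.078094 + 0.919925 = 0.841831.
Q̄ = (S₀/π) × [bracket] = (1361/π) × 0.841831 = 364.70 W/m².
Ratio Q̄_A / Q̄_B = 20.031 / 364.70 = 0.05492.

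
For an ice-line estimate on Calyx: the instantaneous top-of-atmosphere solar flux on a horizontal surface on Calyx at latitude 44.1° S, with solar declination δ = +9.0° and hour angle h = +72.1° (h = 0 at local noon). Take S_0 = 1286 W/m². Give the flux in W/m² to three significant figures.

140 W/m²

cos θ_z = sin ϕ sin δ + cos ϕ cos δ cos h = -0.108865 + 0.218003 = 0.109138.
Flux = S_0 · cos θ_z = 1286 × 0.109138 = 140.4 W/m².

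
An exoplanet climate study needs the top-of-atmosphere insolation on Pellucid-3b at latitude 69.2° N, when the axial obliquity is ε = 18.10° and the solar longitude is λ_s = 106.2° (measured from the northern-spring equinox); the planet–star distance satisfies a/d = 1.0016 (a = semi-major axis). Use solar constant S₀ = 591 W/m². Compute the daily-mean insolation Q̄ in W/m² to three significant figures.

Solar declination: sin δ = sin ε · sin λ_s = sin 18.10° × sin 106.2° = 0.29834, so δ = +17.358°.
cos H₀ = −tan(+69.2°) tan(+17.358°) = -0.8229, H₀ = 2.5372 rad.
Bracket: H₀ sin φ sin δ + cos φ cos δ sin H₀ = 2.5372×0.93483×0.29834 + 0.35511×0.95446×0.56824 = 0.707618 + 0.192598 = 0.900216.
Inverse-square distance factor (a/d)² = 1.0016² = 1.003203.
Q̄ = (S₀/π) × 1.003203 × [bracket] = (591/π) × 1.003203 × 0.900216 = 169.9 W/m².

Q̄ ≈ 170 W/m²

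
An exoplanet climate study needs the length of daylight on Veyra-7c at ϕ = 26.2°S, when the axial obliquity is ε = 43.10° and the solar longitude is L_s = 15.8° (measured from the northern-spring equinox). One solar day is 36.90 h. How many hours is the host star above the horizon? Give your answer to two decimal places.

Solar declination: sin δ = sin ε · sin L_s = sin 43.10° × sin 15.8° = 0.18604, so δ = +10.722°.
cos h₀ = −tan ϕ · tan δ = −tan(-26.2°) × tan(+10.722°) = 0.0932, so h₀ = 1.4775 rad = 84.65°.
Daylight = 2h₀/(2π) × 36.90 h = (1.4775/π) × 36.90 = 17.35 h.

17.35 h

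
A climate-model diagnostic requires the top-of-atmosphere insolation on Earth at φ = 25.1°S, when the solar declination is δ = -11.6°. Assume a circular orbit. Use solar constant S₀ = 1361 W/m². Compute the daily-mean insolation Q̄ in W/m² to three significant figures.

cos H₀ = −tan(-25.1°) tan(-11.600°) = -0.0962, H₀ = 1.6671 rad.
Bracket: H₀ sin φ sin δ + cos φ cos δ sin H₀ = 1.6671×-0.42420×-0.20108 + 0.90557×0.97958×0.99537 = 0.142201 + 0.882971 = 1.025172.
Q̄ = (S₀/π) × [bracket] = (1361/π) × 1.025172 = 444.1 W/m².

Q̄ ≈ 444 W/m²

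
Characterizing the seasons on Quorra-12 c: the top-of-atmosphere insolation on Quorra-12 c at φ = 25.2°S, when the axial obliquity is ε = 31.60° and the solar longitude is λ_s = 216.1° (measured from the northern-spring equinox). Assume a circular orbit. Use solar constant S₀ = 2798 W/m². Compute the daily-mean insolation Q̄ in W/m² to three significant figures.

Solar declination: sin δ = sin ε · sin λ_s = sin 31.60° × sin 216.1° = -0.30873, so δ = -17.983°.
cos H₀ = −tan(-25.2°) tan(-17.983°) = -0.1527, H₀ = 1.7241 rad.
Bracket: H₀ sin φ sin δ + cos φ cos δ sin H₀ = 1.7241×-0.42578×-0.30873 + 0.90483×0.95115×0.98827 = 0.226635 + 0.850534 = 1.077169.
Q̄ = (S₀/π) × [bracket] = (2798/π) × 1.077169 = 959.4 W/m².

Q̄ ≈ 959 W/m²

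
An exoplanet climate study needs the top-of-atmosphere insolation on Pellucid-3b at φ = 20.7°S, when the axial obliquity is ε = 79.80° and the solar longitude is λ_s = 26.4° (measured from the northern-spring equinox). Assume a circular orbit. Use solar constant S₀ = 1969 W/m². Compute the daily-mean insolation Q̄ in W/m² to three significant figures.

Q̄ ≈ 384 W/m²

Solar declination: sin δ = sin ε · sin λ_s = sin 79.80° × sin 26.4° = 0.43761, so δ = +25.951°.
cos H₀ = −tan(-20.7°) tan(+25.951°) = 0.1839, H₀ = 1.3858 rad.
Bracket: H₀ sin φ sin δ + cos φ cos δ sin H₀ = 1.3858×-0.35347×0.43761 + 0.93544×0.89917×0.98294 = -0.214358 + 0.826770 = 0.612412.
Q̄ = (S₀/π) × [bracket] = (1969/π) × 0.612412 = 383.8 W/m².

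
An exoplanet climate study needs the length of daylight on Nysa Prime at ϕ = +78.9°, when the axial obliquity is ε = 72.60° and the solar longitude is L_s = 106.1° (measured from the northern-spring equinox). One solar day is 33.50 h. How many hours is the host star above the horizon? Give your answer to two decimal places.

33.50 h

Solar declination: sin δ = sin ε · sin L_s = sin 72.60° × sin 106.1° = 0.91681, so δ = +66.465°.
Sunrise equation: cos h₀ = −tan ϕ · tan δ = -11.7027 ≤ −1, so the host star never sets (polar day) and h₀ = π.
Daylight = 2h₀/(2π) × 33.50 h = (3.1416/π) × 33.50 = 33.50 h.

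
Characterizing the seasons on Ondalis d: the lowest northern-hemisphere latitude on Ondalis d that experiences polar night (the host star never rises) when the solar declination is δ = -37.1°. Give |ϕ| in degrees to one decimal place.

Polar night requires cos h₀ = −tan ϕ tan δ ≥ 1, i.e. tan ϕ tan δ ≤ −1.
The boundary is |tan ϕ| · |tan δ| = 1, so |ϕ| = 90° − |δ| = 90° − 37.1° = 52.9° in the northern hemisphere.

|ϕ| = 52.9°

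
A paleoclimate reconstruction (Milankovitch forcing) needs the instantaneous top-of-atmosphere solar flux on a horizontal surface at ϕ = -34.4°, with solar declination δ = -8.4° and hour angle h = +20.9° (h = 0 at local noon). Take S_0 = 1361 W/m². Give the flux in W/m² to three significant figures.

cos θ_z = sin ϕ sin δ + cos ϕ cos δ cos h = 0.082532 + 0.762556 = 0.845088.
Flux = S_0 · cos θ_z = 1361 × 0.845088 = 1150 W/m².

1.15e+03 W/m²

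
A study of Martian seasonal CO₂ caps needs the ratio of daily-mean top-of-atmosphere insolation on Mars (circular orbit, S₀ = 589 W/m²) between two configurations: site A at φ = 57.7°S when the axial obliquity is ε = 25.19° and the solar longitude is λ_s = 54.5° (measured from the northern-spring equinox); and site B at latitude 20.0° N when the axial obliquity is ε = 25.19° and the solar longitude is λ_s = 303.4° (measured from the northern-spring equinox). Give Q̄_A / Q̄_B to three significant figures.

— Configuration A (φ=-57.7°):
Solar declination: sin δ = sin ε · sin λ_s = sin 25.19° × sin 54.5° = 0.34650, so δ = +20.274°.
cos H₀ = −tan(-57.7°) tan(+20.274°) = 0.5843, H₀ = 0.9468 rad.
Bracket: H₀ sin φ sin δ + cos φ cos δ sin H₀ = 0.9468×-0.84526×0.34650 + 0.53435×0.93805×0.81153 = -0.277301 + 0.406777 = 0.129476.
Q̄ = (S₀/π) × [bracket] = (589/π) × 0.129476 = 24.275 W/m².
— Configuration B (φ=+20.0°):
Solar declination: sin δ = sin ε · sin λ_s = sin 25.19° × sin 303.4° = -0.35533, so δ = -20.814°.
cos H₀ = −tan(+20.0°) tan(-20.814°) = 0.1384, H₀ = 1.4320 rad.
Bracket: H₀ sin φ sin δ + cos φ cos δ sin H₀ = 1.4320×0.34202×-0.35533 + 0.93969×0.93474×0.99038 = -0.174031 + 0.869916 = 0.695885.
Q̄ = (S₀/π) × [bracket] = (589/π) × 0.695885 = 130.47 W/m².
Ratio Q̄_A / Q̄_B = 24.275 / 130.47 = 0.1861.

Q̄_A / Q̄_B ≈ 0.186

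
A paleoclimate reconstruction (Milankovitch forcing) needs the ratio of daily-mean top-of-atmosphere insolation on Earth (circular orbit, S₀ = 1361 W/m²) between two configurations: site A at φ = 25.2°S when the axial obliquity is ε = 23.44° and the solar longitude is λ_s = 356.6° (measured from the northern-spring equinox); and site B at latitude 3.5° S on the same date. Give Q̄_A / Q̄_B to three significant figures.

— Configuration A (φ=-25.2°):
Solar declination: sin δ = sin ε · sin λ_s = sin 23.44° × sin 356.6° = -0.02359, so δ = -1.352°.
cos H₀ = −tan(-25.2°) tan(-1.352°) = -0.0111, H₀ = 1.5819 rad.
Bracket: H₀ sin φ sin δ + cos φ cos δ sin H₀ = 1.5819×-0.42578×-0.02359 + 0.90483×0.99972×0.99994 = 0.015889 + 0.904522 = 0.920411.
Q̄ = (S₀/π) × [bracket] = (1361/π) × 0.920411 = 398.74 W/m².
— Configuration B (φ=-3.5°):
cos H₀ = −tan(-3.5°) tan(-1.352°) = -0.0014, H₀ = 1.5722 rad.
Bracket: H₀ sin φ sin δ + cos φ cos δ sin H₀ = 1.5722×-0.06105×-0.02359 + 0.99813×0.99972×1.00000 = 0.002264 + 0.997851 = 1.000115.
Q̄ = (S₀/π) × [bracket] = (1361/π) × 1.000115 = 433.27 W/m².
Ratio Q̄_A / Q̄_B = 398.74 / 433.27 = 0.9203.

Q̄_A / Q̄_B ≈ 0.920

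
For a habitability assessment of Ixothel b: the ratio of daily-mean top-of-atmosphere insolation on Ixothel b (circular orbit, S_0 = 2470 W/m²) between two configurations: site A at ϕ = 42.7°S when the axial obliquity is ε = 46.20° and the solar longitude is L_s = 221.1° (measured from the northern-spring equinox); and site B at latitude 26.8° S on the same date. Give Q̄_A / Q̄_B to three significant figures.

— Configuration A (ϕ=-42.7°):
Solar declination: sin δ = sin ε · sin L_s = sin 46.20° × sin 221.1° = -0.47447, so δ = -28.325°.
cos h₀ = −tan(-42.7°) tan(-28.325°) = -0.4974, h₀ = 2.0914 rad.
Bracket: h₀ sin ϕ sin δ + cos ϕ cos δ sin h₀ = 2.0914×-0.67816×-0.47447 + 0.73491×0.88027×0.86754 = 0.672943 + 0.561228 = 1.234171.
Q̄ = (S_0/π) × [bracket] = (2470/π) × 1.234171 = 970.34 W/m².
— Configuration B (ϕ=-26.8°):
cos h₀ = −tan(-26.8°) tan(-28.325°) = -0.2723, h₀ = 1.8465 rad.
Bracket: h₀ sin ϕ sin δ + cos ϕ cos δ sin h₀ = 1.8465×-0.45088×-0.47447 + 0.89259×0.88027×0.96222 = 0.395020 + 0.756036 = 1.151056.
Q̄ = (S_0/π) × [bracket] = (2470/π) × 1.151056 = 904.99 W/m².
Ratio Q̄_A / Q̄_B = 970.34 / 904.99 = 1.072.

Q̄_A / Q̄_B ≈ 1.07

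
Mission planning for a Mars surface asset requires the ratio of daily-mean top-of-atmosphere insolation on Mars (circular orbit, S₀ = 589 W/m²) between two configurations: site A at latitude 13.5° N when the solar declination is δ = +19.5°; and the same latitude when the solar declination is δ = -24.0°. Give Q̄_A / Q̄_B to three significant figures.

Q̄_A / Q̄_B ≈ 1.40

— Configuration A (φ=+13.5°):
cos H₀ = −tan(+13.5°) tan(+19.500°) = -0.0850, H₀ = 1.6559 rad.
Bracket: H₀ sin φ sin δ + cos φ cos δ sin H₀ = 1.6559×0.23345×0.33381 + 0.97237×0.94264×0.99638 = 0.129041 + 0.913277 = 1.042318.
Q̄ = (S₀/π) × [bracket] = (589/π) × 1.042318 = 195.42 W/m².
— Configuration B (φ=+13.5°):
cos H₀ = −tan(+13.5°) tan(-24.000°) = 0.1069, H₀ = 1.4637 rad.
Bracket: H₀ sin φ sin δ + cos φ cos δ sin H₀ = 1.4637×0.23345×-0.40674 + 0.97237×0.91355×0.99427 = -0.138983 + 0.883219 = 0.744236.
Q̄ = (S₀/π) × [bracket] = (589/π) × 0.744236 = 139.53 W/m².
Ratio Q̄_A / Q̄_B = 195.42 / 139.53 = 1.401.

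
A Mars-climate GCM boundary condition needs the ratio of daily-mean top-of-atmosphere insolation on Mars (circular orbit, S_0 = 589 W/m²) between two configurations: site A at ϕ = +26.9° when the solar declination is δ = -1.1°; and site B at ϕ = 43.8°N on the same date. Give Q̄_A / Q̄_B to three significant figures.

— Configuration A (ϕ=+26.9°):
cos h₀ = −tan(+26.9°) tan(-1.100°) = 0.0097, h₀ = 1.5611 rad.
Bracket: h₀ sin ϕ sin δ + cos ϕ cos δ sin h₀ = 1.5611×0.45243×-0.01920 + 0.89180×0.99982×0.99995 = -0.013561 + 0.891595 = 0.878034.
Q̄ = (S_0/π) × [bracket] = (589/π) × 0.878034 = 164.62 W/m².
— Configuration B (ϕ=+43.8°):
cos h₀ = −tan(+43.8°) tan(-1.100°) = 0.0184, h₀ = 1.5524 rad.
Bracket: h₀ sin ϕ sin δ + cos ϕ cos δ sin h₀ = 1.5524×0.69214×-0.01920 + 0.72176×0.99982×0.99983 = -0.020630 + 0.721507 = 0.700877.
Q̄ = (S_0/π) × [bracket] = (589/π) × 0.700877 = 131.40 W/m².
Ratio Q̄_A / Q̄_B = 164.62 / 131.40 = 1.253.

Q̄_A / Q̄_B ≈ 1.25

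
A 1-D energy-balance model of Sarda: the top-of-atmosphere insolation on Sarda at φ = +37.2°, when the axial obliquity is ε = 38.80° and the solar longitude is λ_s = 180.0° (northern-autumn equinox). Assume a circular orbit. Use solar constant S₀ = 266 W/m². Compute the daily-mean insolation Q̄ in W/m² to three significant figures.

Q̄ ≈ 67.4 W/m²

Solar declination: sin δ = sin ε · sin λ_s = sin 38.80° × sin 180.0° = 0.00000, so δ = +0.000°.
cos H₀ = −tan(+37.2°) tan(+0.000°) = -0.0000, H₀ = 1.5708 rad.
Bracket: H₀ sin φ sin δ + cos φ cos δ sin H₀ = 1.5708×0.60460×0.00000 + 0.79653×1.00000×1.00000 = 0.000000 + 0.796530 = 0.796530.
Q̄ = (S₀/π) × [bracket] = (266/π) × 0.796530 = 67.44 W/m².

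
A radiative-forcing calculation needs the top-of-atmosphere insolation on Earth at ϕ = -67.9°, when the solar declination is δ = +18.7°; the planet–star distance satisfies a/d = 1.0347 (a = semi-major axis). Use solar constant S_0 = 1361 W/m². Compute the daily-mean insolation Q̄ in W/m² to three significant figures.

Q̄ ≈ 10.7 W/m²

cos h₀ = −tan(-67.9°) tan(+18.700°) = 0.8336, h₀ = 0.5852 rad.
Bracket: h₀ sin ϕ sin δ + cos ϕ cos δ sin h₀ = 0.5852×-0.92653×0.32061 + 0.37622×0.94721×0.55240 = -0.173836 + 0.196853 = 0.023017.
Inverse-square distance factor (a/d)² = 1.0347² = 1.070604.
Q̄ = (S_0/π) × 1.070604 × [bracket] = (1361/π) × 1.070604 × 0.023017 = 10.68 W/m².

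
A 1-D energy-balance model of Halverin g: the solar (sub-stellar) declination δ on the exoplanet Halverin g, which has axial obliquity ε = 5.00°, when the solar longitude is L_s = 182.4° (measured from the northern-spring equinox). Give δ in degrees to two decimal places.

δ = -0.21°

sin δ = sin ε · sin L_s = sin 5.00° × sin 182.4° = -0.003650.
δ = arcsin(-0.003650) = -0.21°.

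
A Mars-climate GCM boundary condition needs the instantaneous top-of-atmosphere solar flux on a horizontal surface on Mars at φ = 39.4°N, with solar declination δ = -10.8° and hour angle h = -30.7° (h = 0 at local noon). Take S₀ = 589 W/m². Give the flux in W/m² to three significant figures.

314 W/m²

cos θ_z = sin φ sin δ + cos φ cos δ cos h = -0.118937 + 0.652668 = 0.533731.
Flux = S₀ · cos θ_z = 589 × 0.533731 = 314.4 W/m².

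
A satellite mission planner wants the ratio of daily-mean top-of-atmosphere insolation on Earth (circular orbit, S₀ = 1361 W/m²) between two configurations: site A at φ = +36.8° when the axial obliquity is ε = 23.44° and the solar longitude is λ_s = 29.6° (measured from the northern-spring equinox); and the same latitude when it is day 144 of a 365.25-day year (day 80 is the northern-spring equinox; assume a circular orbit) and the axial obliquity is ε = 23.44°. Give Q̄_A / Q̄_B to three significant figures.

— Configuration A (φ=+36.8°):
Solar declination: sin δ = sin ε · sin λ_s = sin 23.44° × sin 29.6° = 0.19648, so δ = +11.331°.
cos H₀ = −tan(+36.8°) tan(+11.331°) = -0.1499, H₀ = 1.7213 rad.
Bracket: H₀ sin φ sin δ + cos φ cos δ sin H₀ = 1.7213×0.59902×0.19648 + 0.80073×0.98051×0.98870 = 0.202589 + 0.776252 = 0.978841.
Q̄ = (S₀/π) × [bracket] = (1361/π) × 0.978841 = 424.05 W/m².
— Configuration B (φ=+36.8°):
Solar longitude: λ_s = 360° × (144 − 80)/365.25 = 63.080°.
sin δ = sin 23.44° × sin 63.080° = 0.35468, so δ = +20.774°.
cos H₀ = −tan(+36.8°) tan(+20.774°) = -0.2838, H₀ = 1.8585 rad.
Bracket: H₀ sin φ sin δ + cos φ cos δ sin H₀ = 1.8585×0.59902×0.35468 + 0.80073×0.93499×0.95889 = 0.394858 + 0.717897 = 1.112755.
Q̄ = (S₀/π) × [bracket] = (1361/π) × 1.112755 = 482.07 W/m².
Ratio Q̄_A / Q̄_B = 424.05 / 482.07 = 0.8796.

Q̄_A / Q̄_B ≈ 0.880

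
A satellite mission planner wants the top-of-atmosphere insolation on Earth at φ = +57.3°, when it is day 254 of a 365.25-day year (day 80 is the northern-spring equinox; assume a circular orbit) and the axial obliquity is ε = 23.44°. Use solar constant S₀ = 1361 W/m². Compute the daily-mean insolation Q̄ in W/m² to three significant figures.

Solar longitude: λ_s = 360° × (254 − 80)/365.25 = 171.499°.
sin δ = sin 23.44° × sin 171.499° = 0.05880, so δ = +3.371°.
cos H₀ = −tan(+57.3°) tan(+3.371°) = -0.0918, H₀ = 1.6627 rad.
Bracket: H₀ sin φ sin δ + cos φ cos δ sin H₀ = 1.6627×0.84151×0.05880 + 0.54024×0.99827×0.99578 = 0.082272 + 0.537030 = 0.619302.
Q̄ = (S₀/π) × [bracket] = (1361/π) × 0.619302 = 268.3 W/m².

Q̄ ≈ 268 W/m²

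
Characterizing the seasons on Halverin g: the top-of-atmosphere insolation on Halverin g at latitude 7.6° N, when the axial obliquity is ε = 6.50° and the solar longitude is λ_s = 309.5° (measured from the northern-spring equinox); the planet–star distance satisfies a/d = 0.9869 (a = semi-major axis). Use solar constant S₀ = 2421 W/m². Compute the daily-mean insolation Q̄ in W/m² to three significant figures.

Solar declination: sin δ = sin ε · sin λ_s = sin 6.50° × sin 309.5° = -0.08735, so δ = -5.011°.
cos H₀ = −tan(+7.6°) tan(-5.011°) = 0.0117, H₀ = 1.5591 rad.
Bracket: H₀ sin φ sin δ + cos φ cos δ sin H₀ = 1.5591×0.13226×-0.08735 + 0.99122×0.99618×0.99993 = -0.018012 + 0.987364 = 0.969352.
Inverse-square distance factor (a/d)² = 0.9869² = 0.973972.
Q̄ = (S₀/π) × 0.973972 × [bracket] = (2421/π) × 0.973972 × 0.969352 = 727.6 W/m².

Q̄ ≈ 728 W/m²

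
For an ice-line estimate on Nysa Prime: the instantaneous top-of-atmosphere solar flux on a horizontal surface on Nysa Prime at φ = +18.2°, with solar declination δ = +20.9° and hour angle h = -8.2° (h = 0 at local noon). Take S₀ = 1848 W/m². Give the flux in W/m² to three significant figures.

1.83e+03 W/m²

cos θ_z = sin φ sin δ + cos φ cos δ cos h = 0.111422 + 0.878395 = 0.989817.
Flux = S₀ · cos θ_z = 1848 × 0.989817 = 1829 W/m².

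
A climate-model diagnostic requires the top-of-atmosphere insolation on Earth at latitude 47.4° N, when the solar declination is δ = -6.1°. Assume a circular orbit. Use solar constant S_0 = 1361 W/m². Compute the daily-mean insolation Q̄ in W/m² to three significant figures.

cos h₀ = −tan(+47.4°) tan(-6.100°) = 0.1162, h₀ = 1.4543 rad.
Bracket: h₀ sin ϕ sin δ + cos ϕ cos δ sin h₀ = 1.4543×0.73610×-0.10626 + 0.67688×0.99434×0.99322 = -0.113752 + 0.668486 = 0.554734.
Q̄ = (S_0/π) × [bracket] = (1361/π) × 0.554734 = 240.3 W/m².

Q̄ ≈ 240 W/m²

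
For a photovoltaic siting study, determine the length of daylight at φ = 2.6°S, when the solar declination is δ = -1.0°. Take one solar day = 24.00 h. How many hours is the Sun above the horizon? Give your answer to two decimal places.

cos H₀ = −tan φ · tan δ = −tan(-2.6°) × tan(-1.000°) = -0.0008, so H₀ = 1.5716 rad = 90.05°.
Daylight = 2H₀/(2π) × 24.00 h = (1.5716/π) × 24.00 = 12.01 h.

12.01 h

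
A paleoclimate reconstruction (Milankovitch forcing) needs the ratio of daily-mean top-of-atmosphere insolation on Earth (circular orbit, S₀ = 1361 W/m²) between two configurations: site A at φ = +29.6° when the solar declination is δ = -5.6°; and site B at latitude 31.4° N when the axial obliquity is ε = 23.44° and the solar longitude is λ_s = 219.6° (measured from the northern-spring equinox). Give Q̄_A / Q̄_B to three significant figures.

Q̄_A / Q̄_B ≈ 1.26

— Configuration A (φ=+29.6°):
cos H₀ = −tan(+29.6°) tan(-5.600°) = 0.0557, H₀ = 1.5151 rad.
Bracket: H₀ sin φ sin δ + cos φ cos δ sin H₀ = 1.5151×0.49394×-0.09758 + 0.86949×0.99523×0.99845 = -0.073026 + 0.864001 = 0.790975.
Q̄ = (S₀/π) × [bracket] = (1361/π) × 0.790975 = 342.67 W/m².
— Configuration B (φ=+31.4°):
Solar declination: sin δ = sin ε · sin λ_s = sin 23.44° × sin 219.6° = -0.25356, so δ = -14.688°.
cos H₀ = −tan(+31.4°) tan(-14.688°) = 0.1600, H₀ = 1.4101 rad.
Bracket: H₀ sin φ sin δ + cos φ cos δ sin H₀ = 1.4101×0.52101×-0.25356 + 0.85355×0.96732×0.98712 = -0.186284 + 0.815022 = 0.628738.
Q̄ = (S₀/π) × [bracket] = (1361/π) × 0.628738 = 272.38 W/m².
Ratio Q̄_A / Q̄_B = 342.67 / 272.38 = 1.258.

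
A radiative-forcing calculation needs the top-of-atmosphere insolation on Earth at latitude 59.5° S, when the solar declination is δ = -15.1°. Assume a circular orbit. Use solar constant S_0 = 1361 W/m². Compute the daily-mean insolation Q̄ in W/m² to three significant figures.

cos h₀ = −tan(-59.5°) tan(-15.100°) = -0.4581, h₀ = 2.0466 rad.
Bracket: h₀ sin ϕ sin δ + cos ϕ cos δ sin h₀ = 2.0466×-0.86163×-0.26050 + 0.50754×0.96547×0.88892 = 0.459369 + 0.435584 = 0.894953.
Q̄ = (S_0/π) × [bracket] = (1361/π) × 0.894953 = 387.7 W/m².

Q̄ ≈ 388 W/m²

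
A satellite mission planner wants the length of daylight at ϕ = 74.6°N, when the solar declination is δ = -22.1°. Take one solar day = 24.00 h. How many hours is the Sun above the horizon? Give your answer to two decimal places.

0.00 h

cos h₀ = −tan ϕ · tan δ = 1.4742 ≥ 1, so the Sun never rises (polar night) and h₀ = 0.
Daylight = 2h₀/(2π) × 24.00 h = (0.0000/π) × 24.00 = 0.00 h.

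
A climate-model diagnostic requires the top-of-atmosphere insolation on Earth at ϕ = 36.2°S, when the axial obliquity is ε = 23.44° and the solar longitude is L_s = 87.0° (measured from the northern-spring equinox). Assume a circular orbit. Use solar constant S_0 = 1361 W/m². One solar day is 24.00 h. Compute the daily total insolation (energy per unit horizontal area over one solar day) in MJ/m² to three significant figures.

15.3 MJ/m²

Solar declination: sin δ = sin ε · sin L_s = sin 23.44° × sin 87.0° = 0.39724, so δ = +23.406°.
cos h₀ = −tan(-36.2°) tan(+23.406°) = 0.3168, h₀ = 1.2484 rad.
Bracket: h₀ sin ϕ sin δ + cos ϕ cos δ sin h₀ = 1.2484×-0.59061×0.39724 + 0.80696×0.91771×0.94849 = -0.292892 + 0.702409 = 0.409517.
Q̄ = (S_0/π) × [bracket] = (1361/π) × 0.409517 = 177.41 W/m².
Daily total = Q̄ × 24.00 h × 3600 s/h = 177.41 × 24.00 × 3600 / 10⁶ = 15.33 MJ/m².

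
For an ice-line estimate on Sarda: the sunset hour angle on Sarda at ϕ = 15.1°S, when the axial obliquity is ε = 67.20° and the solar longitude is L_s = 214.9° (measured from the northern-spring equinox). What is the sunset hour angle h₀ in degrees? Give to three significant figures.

Solar declination: sin δ = sin ε · sin L_s = sin 67.20° × sin 214.9° = -0.52744, so δ = -31.833°.
cos h₀ = −tan ϕ · tan δ = −tan(-15.1°) × tan(-31.833°) = -0.1675, so h₀ = 1.7391 rad = 99.64°.

h₀ = 99.6°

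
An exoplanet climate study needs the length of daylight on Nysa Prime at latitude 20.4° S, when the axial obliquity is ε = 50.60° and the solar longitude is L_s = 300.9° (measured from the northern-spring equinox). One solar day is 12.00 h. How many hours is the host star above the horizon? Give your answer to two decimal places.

7.28 h

Solar declination: sin δ = sin ε · sin L_s = sin 50.60° × sin 300.9° = -0.66306, so δ = -41.533°.
cos h₀ = −tan ϕ · tan δ = −tan(-20.4°) × tan(-41.533°) = -0.3294, so h₀ = 1.9065 rad = 109.23°.
Daylight = 2h₀/(2π) × 12.00 h = (1.9065/π) × 12.00 = 7.28 h.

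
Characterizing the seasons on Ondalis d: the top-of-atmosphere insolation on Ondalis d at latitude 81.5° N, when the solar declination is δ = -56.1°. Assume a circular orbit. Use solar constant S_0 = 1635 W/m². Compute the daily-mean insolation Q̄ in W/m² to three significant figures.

cos h₀ = −tan(+81.5°) tan(-56.100°) = 9.9575 ≥ 1 ⇒ polar night, h₀ = 0 and Q̄ = 0.

Q̄ ≈ 0.00 W/m²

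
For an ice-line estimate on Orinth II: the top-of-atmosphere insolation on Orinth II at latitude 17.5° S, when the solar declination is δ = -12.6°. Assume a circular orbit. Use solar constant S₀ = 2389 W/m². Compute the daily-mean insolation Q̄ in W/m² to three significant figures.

cos H₀ = −tan(-17.5°) tan(-12.600°) = -0.0705, H₀ = 1.6413 rad.
Bracket: H₀ sin φ sin δ + cos φ cos δ sin H₀ = 1.6413×-0.30071×-0.21814 + 0.95372×0.97592×0.99751 = 0.107664 + 0.928437 = 1.036101.
Q̄ = (S₀/π) × [bracket] = (2389/π) × 1.036101 = 787.9 W/m².

Q̄ ≈ 788 W/m²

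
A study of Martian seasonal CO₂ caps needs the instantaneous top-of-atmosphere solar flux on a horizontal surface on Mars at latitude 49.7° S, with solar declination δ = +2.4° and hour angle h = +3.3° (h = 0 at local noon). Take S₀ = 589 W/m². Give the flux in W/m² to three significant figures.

361 W/m²

cos θ_z = sin φ sin δ + cos φ cos δ cos h = -0.031937 + 0.645151 = 0.613214.
Flux = S₀ · cos θ_z = 589 × 0.613214 = 361.2 W/m².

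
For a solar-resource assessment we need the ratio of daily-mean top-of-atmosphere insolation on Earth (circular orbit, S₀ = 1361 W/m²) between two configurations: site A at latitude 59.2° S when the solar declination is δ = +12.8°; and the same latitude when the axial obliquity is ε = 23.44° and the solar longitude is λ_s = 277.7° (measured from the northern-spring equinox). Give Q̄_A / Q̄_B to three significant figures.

Q̄_A / Q̄_B ≈ 0.210

— Configuration A (φ=-59.2°):
cos H₀ = −tan(-59.2°) tan(+12.800°) = 0.3811, H₀ = 1.1798 rad.
Bracket: H₀ sin φ sin δ + cos φ cos δ sin H₀ = 1.1798×-0.85896×0.22155 + 0.51204×0.97515×0.92452 = -0.224519 + 0.461627 = 0.237108.
Q̄ = (S₀/π) × [bracket] = (1361/π) × 0.237108 = 102.72 W/m².
— Configuration B (φ=-59.2°):
Solar declination: sin δ = sin ε · sin λ_s = sin 23.44° × sin 277.7° = -0.39420, so δ = -23.216°.
cos H₀ = −tan(-59.2°) tan(-23.216°) = -0.7195, H₀ = 2.3739 rad.
Bracket: H₀ sin φ sin δ + cos φ cos δ sin H₀ = 2.3739×-0.85896×-0.39420 + 0.51204×0.91902×0.69445 = 0.803807 + 0.326791 = 1.130598.
Q̄ = (S₀/π) × [bracket] = (1361/π) × 1.130598 = 489.80 W/m².
Ratio Q̄_A / Q̄_B = 102.72 / 489.80 = 0.2097.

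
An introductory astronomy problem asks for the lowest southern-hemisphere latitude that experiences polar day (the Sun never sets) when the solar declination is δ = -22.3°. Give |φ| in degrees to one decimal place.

Polar day requires cos H₀ = −tan φ tan δ ≤ −1, i.e. tan φ tan δ ≥ 1.
The boundary is |tan φ| · |tan δ| = 1, so |φ| = 90° − |δ| = 90° − 22.3° = 67.7° in the southern hemisphere.

|φ| = 67.7°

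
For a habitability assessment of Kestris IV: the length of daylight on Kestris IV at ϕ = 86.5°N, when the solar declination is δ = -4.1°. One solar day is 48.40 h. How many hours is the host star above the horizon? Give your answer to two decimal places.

0.00 h

cos h₀ = −tan ϕ · tan δ = 1.1720 ≥ 1, so the host star never rises (polar night) and h₀ = 0.
Daylight = 2h₀/(2π) × 48.40 h = (0.0000/π) × 48.40 = 0.00 h.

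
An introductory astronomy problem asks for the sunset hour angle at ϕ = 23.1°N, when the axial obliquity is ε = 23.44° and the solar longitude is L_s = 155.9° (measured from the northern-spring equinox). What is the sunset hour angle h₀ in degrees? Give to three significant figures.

h₀ = 94.0°

Solar declination: sin δ = sin ε · sin L_s = sin 23.44° × sin 155.9° = 0.16243, so δ = +9.348°.
cos h₀ = −tan ϕ · tan δ = −tan(+23.1°) × tan(+9.348°) = -0.0702, so h₀ = 1.6411 rad = 94.03°.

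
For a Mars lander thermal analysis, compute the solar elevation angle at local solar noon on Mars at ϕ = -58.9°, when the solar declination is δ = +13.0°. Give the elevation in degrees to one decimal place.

At local noon the hour angle is zero, so the zenith angle equals |ϕ − δ| = |-58.9° − (+13.000°)| = 71.900°.
Elevation = 90° − 71.900° = 18.1°.

18.1°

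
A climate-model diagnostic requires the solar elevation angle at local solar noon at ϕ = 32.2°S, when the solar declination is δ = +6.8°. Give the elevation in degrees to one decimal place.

At local noon the hour angle is zero, so the zenith angle equals |ϕ − δ| = |-32.2° − (+6.800°)| = 39.000°.
Elevation = 90° − 39.000° = 51.0°.

51.0°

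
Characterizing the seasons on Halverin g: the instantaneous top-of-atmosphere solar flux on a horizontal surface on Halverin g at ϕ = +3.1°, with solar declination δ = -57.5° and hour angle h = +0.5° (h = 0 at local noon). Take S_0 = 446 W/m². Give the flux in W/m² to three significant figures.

219 W/m²

cos θ_z = sin ϕ sin δ + cos ϕ cos δ cos h = -0.045610 + 0.536493 = 0.490883.
Flux = S_0 · cos θ_z = 446 × 0.490883 = 218.9 W/m².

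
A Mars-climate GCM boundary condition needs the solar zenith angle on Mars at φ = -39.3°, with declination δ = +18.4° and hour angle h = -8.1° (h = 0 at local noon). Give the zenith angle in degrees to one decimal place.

cos θ_z = sin φ sin δ + cos φ cos δ cos h = -0.199926 + 0.726953 = 0.527027.
θ_z = arccos(0.527027) = 58.2°.

θ_z = 58.2°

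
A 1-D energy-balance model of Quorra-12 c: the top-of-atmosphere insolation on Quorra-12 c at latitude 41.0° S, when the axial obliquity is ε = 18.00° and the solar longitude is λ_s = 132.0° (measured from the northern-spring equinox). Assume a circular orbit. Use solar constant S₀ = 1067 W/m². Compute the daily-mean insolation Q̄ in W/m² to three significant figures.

Solar declination: sin δ = sin ε · sin λ_s = sin 18.00° × sin 132.0° = 0.22964, so δ = +13.276°.
cos H₀ = −tan(-41.0°) tan(+13.276°) = 0.2051, H₀ = 1.3642 rad.
Bracket: H₀ sin φ sin δ + cos φ cos δ sin H₀ = 1.3642×-0.65606×0.22964 + 0.75471×0.97327×0.97874 = -0.205527 + 0.718920 = 0.513393.
Q̄ = (S₀/π) × [bracket] = (1067/π) × 0.513393 = 174.4 W/m².

Q̄ ≈ 174 W/m²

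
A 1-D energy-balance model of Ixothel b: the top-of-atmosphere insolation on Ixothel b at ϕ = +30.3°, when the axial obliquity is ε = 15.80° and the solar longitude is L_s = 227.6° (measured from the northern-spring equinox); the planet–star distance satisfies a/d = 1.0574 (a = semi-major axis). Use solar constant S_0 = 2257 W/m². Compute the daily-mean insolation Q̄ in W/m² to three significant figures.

Solar declination: sin δ = sin ε · sin L_s = sin 15.80° × sin 227.6° = -0.20107, so δ = -11.599°.
cos h₀ = −tan(+30.3°) tan(-11.599°) = 0.1199, h₀ = 1.4506 rad.
Bracket: h₀ sin ϕ sin δ + cos ϕ cos δ sin h₀ = 1.4506×0.50453×-0.20107 + 0.86340×0.97958×0.99278 = -0.147157 + 0.839663 = 0.692506.
Inverse-square distance factor (a/d)² = 1.0574² = 1.118095.
Q̄ = (S_0/π) × 1.118095 × [bracket] = (2257/π) × 1.118095 × 0.692506 = 556.3 W/m².

Q̄ ≈ 556 W/m²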